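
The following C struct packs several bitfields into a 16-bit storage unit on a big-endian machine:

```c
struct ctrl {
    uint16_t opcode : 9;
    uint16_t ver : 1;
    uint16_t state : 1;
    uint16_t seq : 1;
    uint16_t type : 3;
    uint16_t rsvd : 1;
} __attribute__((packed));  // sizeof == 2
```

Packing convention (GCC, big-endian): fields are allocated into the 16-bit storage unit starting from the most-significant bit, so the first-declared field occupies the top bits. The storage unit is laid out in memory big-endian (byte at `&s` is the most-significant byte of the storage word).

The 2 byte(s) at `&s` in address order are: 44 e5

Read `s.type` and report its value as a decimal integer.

[0]=0x44 [1]=0xe5 (big-endian) → word 0x44e5
opcode:9 @ bit 7 → (0x44e5>>7)&0x1ff = 0x89
ver:1 @ bit 6 → (0x44e5>>6)&0x1 = 0x1
state:1 @ bit 5 → (0x44e5>>5)&0x1 = 0x1
seq:1 @ bit 4 → (0x44e5>>4)&0x1 = 0x0
type:3 @ bit 1 → (0x44e5>>1)&0x7 = 0x2  ←
rsvd:1 @ bit 0 → (0x44e5>>0)&0x1 = 0x1

2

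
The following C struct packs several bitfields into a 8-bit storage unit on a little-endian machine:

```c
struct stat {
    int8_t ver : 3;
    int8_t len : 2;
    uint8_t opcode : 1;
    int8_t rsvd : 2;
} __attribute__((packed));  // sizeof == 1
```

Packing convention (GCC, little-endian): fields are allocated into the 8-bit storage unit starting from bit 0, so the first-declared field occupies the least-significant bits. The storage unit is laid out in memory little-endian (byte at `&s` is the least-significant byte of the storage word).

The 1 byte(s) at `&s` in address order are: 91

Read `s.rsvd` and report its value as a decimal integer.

[0]=0x91 (little-endian) → word 0x91
ver:3 @ bit 0 → (0x91>>0)&0x7 = 0x1
len:2 @ bit 3 → (0x91>>3)&0x3 = 0x2
opcode:1 @ bit 5 → (0x91>>5)&0x1 = 0x0
rsvd:2 @ bit 6 → (0x91>>6)&0x3 = 0x2  ←
rsvd signed 2b, MSB=1: 2 - 4 = -2

-2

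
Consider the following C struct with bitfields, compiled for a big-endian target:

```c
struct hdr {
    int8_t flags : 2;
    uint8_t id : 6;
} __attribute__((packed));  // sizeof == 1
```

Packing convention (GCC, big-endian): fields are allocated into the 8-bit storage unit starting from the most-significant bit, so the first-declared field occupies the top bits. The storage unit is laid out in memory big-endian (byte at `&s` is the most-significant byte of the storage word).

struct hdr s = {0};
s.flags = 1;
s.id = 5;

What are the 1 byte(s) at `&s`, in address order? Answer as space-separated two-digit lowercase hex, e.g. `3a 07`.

45

flags:2 = 1 → 0x1 << 6 → word 0x40
id:6 = 5 → 0x5 << 0 → word 0x45
word = 0x45 → big-endian bytes:
  [0]=0x45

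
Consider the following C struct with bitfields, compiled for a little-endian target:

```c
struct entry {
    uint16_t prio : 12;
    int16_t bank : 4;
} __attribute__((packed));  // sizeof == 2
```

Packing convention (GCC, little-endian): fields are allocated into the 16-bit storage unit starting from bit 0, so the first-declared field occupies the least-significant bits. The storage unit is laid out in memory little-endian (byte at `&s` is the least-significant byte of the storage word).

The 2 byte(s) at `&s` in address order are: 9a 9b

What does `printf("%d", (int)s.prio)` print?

[0]=0x9a [1]=0x9b (little-endian) → word 0x9b9a
prio [0+:12] = (word>>0) & 0xfff = 2970  ←
bank [12+:4] = (word>>12) & 0xf = 9

2970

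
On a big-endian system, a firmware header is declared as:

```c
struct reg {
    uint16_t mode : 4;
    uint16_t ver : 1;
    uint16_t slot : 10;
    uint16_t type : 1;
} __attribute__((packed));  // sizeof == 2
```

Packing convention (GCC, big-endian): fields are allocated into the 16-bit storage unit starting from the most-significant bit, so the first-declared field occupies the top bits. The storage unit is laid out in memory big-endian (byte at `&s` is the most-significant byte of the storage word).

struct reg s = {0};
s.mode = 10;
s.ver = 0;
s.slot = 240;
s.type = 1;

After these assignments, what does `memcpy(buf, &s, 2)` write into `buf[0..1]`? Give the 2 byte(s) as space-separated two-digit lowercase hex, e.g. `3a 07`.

[12+:4] mode=10 & 0xf = 0xa; word=0xa000
[11+:1] ver=0 & 0x1 = 0x0; word=0xa000
[1+:10] slot=240 & 0x3ff = 0xf0; word=0xa1e0
[0+:1] type=1 & 0x1 = 0x1; word=0xa1e1
word = 0xa1e1 → big-endian bytes:
  [0]=0xa1  [1]=0xe1

a1 e1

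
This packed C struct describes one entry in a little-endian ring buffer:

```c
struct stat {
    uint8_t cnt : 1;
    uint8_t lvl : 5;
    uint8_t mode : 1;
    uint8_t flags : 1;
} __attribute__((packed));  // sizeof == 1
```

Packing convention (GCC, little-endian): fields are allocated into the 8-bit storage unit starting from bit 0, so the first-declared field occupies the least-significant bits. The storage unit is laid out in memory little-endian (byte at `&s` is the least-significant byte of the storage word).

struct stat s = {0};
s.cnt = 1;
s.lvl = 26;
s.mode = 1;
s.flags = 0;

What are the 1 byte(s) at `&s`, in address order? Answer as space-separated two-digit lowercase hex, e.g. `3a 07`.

75

[0+:1] cnt=1 & 0x1 = 0x1; word=0x01
[1+:5] lvl=26 & 0x1f = 0x1a; word=0x35
[6+:1] mode=1 & 0x1 = 0x1; word=0x75
[7+:1] flags=0 & 0x1 = 0x0; word=0x75
word = 0x75 → little-endian bytes:
  [0]=0x75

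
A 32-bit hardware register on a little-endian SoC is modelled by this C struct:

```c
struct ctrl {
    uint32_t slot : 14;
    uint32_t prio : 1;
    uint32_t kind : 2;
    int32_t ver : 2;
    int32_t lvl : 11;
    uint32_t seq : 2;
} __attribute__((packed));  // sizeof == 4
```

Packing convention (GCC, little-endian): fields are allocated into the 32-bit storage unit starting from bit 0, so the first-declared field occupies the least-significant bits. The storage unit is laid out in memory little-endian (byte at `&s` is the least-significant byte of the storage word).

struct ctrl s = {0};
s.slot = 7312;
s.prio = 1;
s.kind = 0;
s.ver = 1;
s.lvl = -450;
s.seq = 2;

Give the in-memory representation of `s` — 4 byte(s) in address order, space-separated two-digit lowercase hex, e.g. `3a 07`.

slot (14b) val=7312 bits=0x1c90 at bit 0: 0x00001c90
prio (1b) val=1 bits=0x1 at bit 14: 0x00005c90
kind (2b) val=0 bits=0x0 at bit 15: 0x00005c90
ver (2b) val=1 bits=0x1 at bit 17: 0x00025c90
lvl (11b) val=-450 bits=0x63e at bit 19: 0x31f25c90
seq (2b) val=2 bits=0x2 at bit 30: 0xb1f25c90
word = 0xb1f25c90 → little-endian bytes:
  [0]=0x90  [1]=0x5c  [2]=0xf2  [3]=0xb1

90 5c f2 b1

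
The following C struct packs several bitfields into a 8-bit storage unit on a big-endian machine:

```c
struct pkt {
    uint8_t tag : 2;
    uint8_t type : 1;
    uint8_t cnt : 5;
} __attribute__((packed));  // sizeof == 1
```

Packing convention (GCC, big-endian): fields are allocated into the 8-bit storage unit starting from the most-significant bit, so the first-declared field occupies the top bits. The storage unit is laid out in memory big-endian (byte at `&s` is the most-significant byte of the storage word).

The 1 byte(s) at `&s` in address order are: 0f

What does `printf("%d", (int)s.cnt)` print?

15

[0]=0x0f (big-endian) → word 0x0f
tag [6+:2] = (word>>6) & 0x3 = 0
type [5+:1] = (word>>5) & 0x1 = 0
cnt [0+:5] = (word>>0) & 0x1f = 15  ←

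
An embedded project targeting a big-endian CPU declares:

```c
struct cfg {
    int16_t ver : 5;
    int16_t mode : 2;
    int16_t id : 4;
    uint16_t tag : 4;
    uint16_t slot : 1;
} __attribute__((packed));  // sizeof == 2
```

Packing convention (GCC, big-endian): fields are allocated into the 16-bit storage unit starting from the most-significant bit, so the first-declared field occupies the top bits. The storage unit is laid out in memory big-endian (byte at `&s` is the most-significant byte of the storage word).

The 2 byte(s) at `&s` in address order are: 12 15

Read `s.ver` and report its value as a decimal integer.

2

[0]=0x12 [1]=0x15 (big-endian) → word 0x1215
ver [11+:5] = (word>>11) & 0x1f = 2  ←
mode [9+:2] = (word>>9) & 0x3 = 1
id [5+:4] = (word>>5) & 0xf = 0
tag [1+:4] = (word>>1) & 0xf = 10
slot [0+:1] = (word>>0) & 0x1 = 1
ver signed 5b, MSB=0: value = 2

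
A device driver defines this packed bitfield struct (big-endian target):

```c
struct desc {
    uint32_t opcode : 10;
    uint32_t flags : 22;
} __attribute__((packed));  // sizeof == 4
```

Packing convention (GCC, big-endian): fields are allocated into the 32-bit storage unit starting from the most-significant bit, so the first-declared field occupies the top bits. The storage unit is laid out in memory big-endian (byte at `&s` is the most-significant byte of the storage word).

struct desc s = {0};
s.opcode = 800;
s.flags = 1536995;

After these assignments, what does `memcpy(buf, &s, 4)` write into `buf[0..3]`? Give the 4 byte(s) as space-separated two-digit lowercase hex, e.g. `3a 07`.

opcode (10b) val=800 bits=0x320 at bit 22: 0xc8000000
flags (22b) val=1536995 bits=0x1773e3 at bit 0: 0xc81773e3
word = 0xc81773e3 → big-endian bytes:
  [0]=0xc8  [1]=0x17  [2]=0x73  [3]=0xe3

c8 17 73 e3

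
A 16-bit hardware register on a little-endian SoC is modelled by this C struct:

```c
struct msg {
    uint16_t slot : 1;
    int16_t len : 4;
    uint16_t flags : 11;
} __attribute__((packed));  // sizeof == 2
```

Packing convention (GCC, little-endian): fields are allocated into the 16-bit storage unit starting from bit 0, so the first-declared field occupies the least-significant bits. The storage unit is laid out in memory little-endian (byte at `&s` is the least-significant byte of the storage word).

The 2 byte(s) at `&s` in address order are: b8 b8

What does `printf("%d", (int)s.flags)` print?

1477

[0]=0xb8 [1]=0xb8 (little-endian) → word 0xb8b8
slot [0+:1] = (word>>0) & 0x1 = 0
len [1+:4] = (word>>1) & 0xf = 12
flags [5+:11] = (word>>5) & 0x7ff = 1477  ←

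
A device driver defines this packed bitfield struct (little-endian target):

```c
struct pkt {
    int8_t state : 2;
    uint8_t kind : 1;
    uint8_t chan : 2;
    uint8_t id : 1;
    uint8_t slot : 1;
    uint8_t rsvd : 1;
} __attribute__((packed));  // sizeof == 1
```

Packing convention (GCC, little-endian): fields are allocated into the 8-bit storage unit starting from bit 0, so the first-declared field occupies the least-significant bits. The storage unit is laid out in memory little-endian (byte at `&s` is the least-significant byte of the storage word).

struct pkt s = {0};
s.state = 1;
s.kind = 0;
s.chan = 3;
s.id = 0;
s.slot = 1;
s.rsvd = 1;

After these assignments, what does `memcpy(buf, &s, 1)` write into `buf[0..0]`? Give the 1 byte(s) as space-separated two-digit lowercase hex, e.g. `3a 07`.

d9

state:2 = 1 → 0x1 << 0 → word 0x01
kind:1 = 0 → 0x0 << 2 → word 0x01
chan:2 = 3 → 0x3 << 3 → word 0x19
id:1 = 0 → 0x0 << 5 → word 0x19
slot:1 = 1 → 0x1 << 6 → word 0x59
rsvd:1 = 1 → 0x1 << 7 → word 0xd9
word = 0xd9 → little-endian bytes:
  [0]=0xd9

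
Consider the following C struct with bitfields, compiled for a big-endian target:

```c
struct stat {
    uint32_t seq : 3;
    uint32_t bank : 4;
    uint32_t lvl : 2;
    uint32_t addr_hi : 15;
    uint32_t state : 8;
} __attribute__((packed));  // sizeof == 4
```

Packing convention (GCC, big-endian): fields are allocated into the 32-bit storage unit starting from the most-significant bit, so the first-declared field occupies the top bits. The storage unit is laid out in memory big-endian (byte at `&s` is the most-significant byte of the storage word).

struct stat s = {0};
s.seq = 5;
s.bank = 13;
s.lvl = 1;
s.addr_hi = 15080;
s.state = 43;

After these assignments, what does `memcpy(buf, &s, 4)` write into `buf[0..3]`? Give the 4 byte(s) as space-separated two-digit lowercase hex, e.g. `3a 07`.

ba ba e8 2b

[29+:3] seq=5 & 0x7 = 0x5; word=0xa0000000
[25+:4] bank=13 & 0xf = 0xd; word=0xba000000
[23+:2] lvl=1 & 0x3 = 0x1; word=0xba800000
[8+:15] addr_hi=15080 & 0x7fff = 0x3ae8; word=0xbabae800
[0+:8] state=43 & 0xff = 0x2b; word=0xbabae82b
word = 0xbabae82b → big-endian bytes:
  [0]=0xba  [1]=0xba  [2]=0xe8  [3]=0x2b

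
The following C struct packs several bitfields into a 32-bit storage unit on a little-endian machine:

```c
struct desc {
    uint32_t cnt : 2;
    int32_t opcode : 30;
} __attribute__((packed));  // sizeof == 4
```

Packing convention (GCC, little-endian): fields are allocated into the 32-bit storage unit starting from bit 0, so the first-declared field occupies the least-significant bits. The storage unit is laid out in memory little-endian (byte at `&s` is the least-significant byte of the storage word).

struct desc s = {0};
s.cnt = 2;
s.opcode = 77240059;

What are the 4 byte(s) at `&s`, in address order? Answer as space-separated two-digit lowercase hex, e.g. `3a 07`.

[0+:2] cnt=2 & 0x3 = 0x2; word=0x00000002
[2+:30] opcode=77240059 & 0x3fffffff = 0x49a96fb; word=0x126a5bee
word = 0x126a5bee → little-endian bytes:
  [0]=0xee  [1]=0x5b  [2]=0x6a  [3]=0x12

ee 5b 6a 12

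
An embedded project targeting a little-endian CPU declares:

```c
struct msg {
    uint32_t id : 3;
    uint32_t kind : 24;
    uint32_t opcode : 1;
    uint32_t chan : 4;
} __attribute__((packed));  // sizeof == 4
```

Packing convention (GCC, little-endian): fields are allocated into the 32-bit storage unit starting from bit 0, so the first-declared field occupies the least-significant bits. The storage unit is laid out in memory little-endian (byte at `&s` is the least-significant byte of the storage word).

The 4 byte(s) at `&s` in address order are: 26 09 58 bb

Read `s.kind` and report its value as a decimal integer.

[0]=0x26 [1]=0x09 [2]=0x58 [3]=0xbb (little-endian) → word 0xbb580926
id [0+:3] = (word>>0) & 0x7 = 6
kind [3+:24] = (word>>3) & 0xffffff = 7012644  ←
opcode [27+:1] = (word>>27) & 0x1 = 1
chan [28+:4] = (word>>28) & 0xf = 11

7012644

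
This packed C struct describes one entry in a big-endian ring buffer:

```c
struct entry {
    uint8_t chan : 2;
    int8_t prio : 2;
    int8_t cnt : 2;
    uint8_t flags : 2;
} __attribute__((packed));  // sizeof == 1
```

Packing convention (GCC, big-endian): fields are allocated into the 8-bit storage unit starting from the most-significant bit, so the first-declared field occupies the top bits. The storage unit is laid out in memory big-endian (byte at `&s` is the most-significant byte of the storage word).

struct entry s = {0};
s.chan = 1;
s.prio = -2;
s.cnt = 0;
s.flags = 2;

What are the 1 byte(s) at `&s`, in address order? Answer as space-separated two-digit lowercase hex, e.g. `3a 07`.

chan (2b) val=1 bits=0x1 at bit 6: 0x40
prio (2b) val=-2 bits=0x2 at bit 4: 0x60
cnt (2b) val=0 bits=0x0 at bit 2: 0x60
flags (2b) val=2 bits=0x2 at bit 0: 0x62
word = 0x62 → big-endian bytes:
  [0]=0x62

62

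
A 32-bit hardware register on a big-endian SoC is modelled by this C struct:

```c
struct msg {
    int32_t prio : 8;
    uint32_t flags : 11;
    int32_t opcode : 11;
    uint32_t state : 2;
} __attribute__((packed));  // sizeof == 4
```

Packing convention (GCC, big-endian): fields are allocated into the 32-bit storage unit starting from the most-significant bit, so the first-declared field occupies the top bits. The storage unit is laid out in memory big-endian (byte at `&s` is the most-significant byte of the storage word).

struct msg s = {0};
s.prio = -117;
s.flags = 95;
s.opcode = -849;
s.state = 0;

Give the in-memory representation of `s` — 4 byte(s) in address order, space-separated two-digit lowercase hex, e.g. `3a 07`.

[24+:8] prio=-117 & 0xff = 0x8b; word=0x8b000000
[13+:11] flags=95 & 0x7ff = 0x5f; word=0x8b0be000
[2+:11] opcode=-849 & 0x7ff = 0x4af; word=0x8b0bf2bc
[0+:2] state=0 & 0x3 = 0x0; word=0x8b0bf2bc
word = 0x8b0bf2bc → big-endian bytes:
  [0]=0x8b  [1]=0x0b  [2]=0xf2  [3]=0xbc

8b 0b f2 bc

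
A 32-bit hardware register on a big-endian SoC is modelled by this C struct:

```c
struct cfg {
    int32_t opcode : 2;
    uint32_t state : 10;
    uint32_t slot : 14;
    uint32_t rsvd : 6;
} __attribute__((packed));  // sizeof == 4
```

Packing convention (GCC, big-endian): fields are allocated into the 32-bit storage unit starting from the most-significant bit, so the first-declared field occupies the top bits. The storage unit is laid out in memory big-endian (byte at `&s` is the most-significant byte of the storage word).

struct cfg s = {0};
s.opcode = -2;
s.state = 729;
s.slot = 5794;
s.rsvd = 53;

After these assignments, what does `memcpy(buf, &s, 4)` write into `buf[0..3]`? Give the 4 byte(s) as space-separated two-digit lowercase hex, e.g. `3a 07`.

ad 95 a8 b5

[30+:2] opcode=-2 & 0x3 = 0x2; word=0x80000000
[20+:10] state=729 & 0x3ff = 0x2d9; word=0xad900000
[6+:14] slot=5794 & 0x3fff = 0x16a2; word=0xad95a880
[0+:6] rsvd=53 & 0x3f = 0x35; word=0xad95a8b5
word = 0xad95a8b5 → big-endian bytes:
  [0]=0xad  [1]=0x95  [2]=0xa8  [3]=0xb5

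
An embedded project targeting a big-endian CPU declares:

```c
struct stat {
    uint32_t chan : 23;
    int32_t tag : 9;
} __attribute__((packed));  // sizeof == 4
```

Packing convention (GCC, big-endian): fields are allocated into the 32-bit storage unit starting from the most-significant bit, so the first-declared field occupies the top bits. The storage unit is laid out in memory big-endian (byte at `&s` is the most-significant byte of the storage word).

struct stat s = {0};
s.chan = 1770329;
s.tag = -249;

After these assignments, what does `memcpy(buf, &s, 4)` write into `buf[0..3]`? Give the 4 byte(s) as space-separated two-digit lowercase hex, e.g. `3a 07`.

chan:23 = 1770329 → 0x1b0359 << 9 → word 0x3606b200
tag:9 = -249 → 0x107 << 0 → word 0x3606b307
word = 0x3606b307 → big-endian bytes:
  [0]=0x36  [1]=0x06  [2]=0xb3  [3]=0x07

36 06 b3 07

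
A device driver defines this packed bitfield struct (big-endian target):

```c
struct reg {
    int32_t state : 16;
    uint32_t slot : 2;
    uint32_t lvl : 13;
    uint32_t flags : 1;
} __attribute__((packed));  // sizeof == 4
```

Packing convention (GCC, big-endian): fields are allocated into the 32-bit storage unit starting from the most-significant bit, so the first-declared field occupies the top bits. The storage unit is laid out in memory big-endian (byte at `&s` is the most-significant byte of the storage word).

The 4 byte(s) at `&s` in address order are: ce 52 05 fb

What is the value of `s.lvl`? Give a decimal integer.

765

[0]=0xce [1]=0x52 [2]=0x05 [3]=0xfb (big-endian) → word 0xce5205fb
state [16+:16] = (word>>16) & 0xffff = 52818
slot [14+:2] = (word>>14) & 0x3 = 0
lvl [1+:13] = (word>>1) & 0x1fff = 765  ←
flags [0+:1] = (word>>0) & 0x1 = 1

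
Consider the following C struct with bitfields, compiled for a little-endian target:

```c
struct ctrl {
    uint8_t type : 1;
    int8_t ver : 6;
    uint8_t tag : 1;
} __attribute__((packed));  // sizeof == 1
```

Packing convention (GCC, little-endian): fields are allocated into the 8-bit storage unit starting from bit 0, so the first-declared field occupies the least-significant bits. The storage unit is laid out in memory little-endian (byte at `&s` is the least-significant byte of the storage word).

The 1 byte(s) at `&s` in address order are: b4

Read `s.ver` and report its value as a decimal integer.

[0]=0xb4 (little-endian) → word 0xb4
type:1 @ bit 0 → (0xb4>>0)&0x1 = 0x0
ver:6 @ bit 1 → (0xb4>>1)&0x3f = 0x1a  ←
tag:1 @ bit 7 → (0xb4>>7)&0x1 = 0x1
ver signed 6b, MSB=0: value = 26

26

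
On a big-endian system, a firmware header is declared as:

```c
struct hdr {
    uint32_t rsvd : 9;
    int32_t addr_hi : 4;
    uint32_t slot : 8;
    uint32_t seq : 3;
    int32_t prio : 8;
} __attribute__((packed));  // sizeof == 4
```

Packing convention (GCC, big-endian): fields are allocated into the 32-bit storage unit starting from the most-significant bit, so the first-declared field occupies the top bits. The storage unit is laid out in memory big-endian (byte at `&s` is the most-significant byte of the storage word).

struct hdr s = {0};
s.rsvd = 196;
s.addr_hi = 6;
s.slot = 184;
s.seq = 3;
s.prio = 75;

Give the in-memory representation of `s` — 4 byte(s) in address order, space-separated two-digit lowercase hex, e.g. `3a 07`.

[23+:9] rsvd=196 & 0x1ff = 0xc4; word=0x62000000
[19+:4] addr_hi=6 & 0xf = 0x6; word=0x62300000
[11+:8] slot=184 & 0xff = 0xb8; word=0x6235c000
[8+:3] seq=3 & 0x7 = 0x3; word=0x6235c300
[0+:8] prio=75 & 0xff = 0x4b; word=0x6235c34b
word = 0x6235c34b → big-endian bytes:
  [0]=0x62  [1]=0x35  [2]=0xc3  [3]=0x4b

62 35 c3 4b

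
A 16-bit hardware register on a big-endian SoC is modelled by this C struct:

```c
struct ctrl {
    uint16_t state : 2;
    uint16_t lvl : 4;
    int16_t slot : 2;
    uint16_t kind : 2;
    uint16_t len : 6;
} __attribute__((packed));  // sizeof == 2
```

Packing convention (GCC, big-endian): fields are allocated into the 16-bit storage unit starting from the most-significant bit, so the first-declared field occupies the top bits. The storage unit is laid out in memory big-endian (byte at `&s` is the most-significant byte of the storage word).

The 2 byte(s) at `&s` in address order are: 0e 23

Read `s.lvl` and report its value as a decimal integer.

[0]=0x0e [1]=0x23 (big-endian) → word 0x0e23
state [14+:2] = (word>>14) & 0x3 = 0
lvl [10+:4] = (word>>10) & 0xf = 3  ←
slot [8+:2] = (word>>8) & 0x3 = 2
kind [6+:2] = (word>>6) & 0x3 = 0
len [0+:6] = (word>>0) & 0x3f = 35

3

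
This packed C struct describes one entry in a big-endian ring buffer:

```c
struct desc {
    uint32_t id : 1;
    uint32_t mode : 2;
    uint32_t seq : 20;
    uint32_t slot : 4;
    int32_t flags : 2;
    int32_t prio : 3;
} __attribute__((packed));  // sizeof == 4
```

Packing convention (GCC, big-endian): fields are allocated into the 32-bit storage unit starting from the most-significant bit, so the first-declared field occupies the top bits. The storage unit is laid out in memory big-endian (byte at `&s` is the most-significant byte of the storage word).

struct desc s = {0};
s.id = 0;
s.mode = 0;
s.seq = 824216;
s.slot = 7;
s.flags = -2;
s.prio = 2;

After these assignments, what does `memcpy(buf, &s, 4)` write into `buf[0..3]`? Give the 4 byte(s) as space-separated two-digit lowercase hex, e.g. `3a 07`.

id (1b) val=0 bits=0x0 at bit 31: 0x00000000
mode (2b) val=0 bits=0x0 at bit 29: 0x00000000
seq (20b) val=824216 bits=0xc9398 at bit 9: 0x19273000
slot (4b) val=7 bits=0x7 at bit 5: 0x192730e0
flags (2b) val=-2 bits=0x2 at bit 3: 0x192730f0
prio (3b) val=2 bits=0x2 at bit 0: 0x192730f2
word = 0x192730f2 → big-endian bytes:
  [0]=0x19  [1]=0x27  [2]=0x30  [3]=0xf2

19 27 30 f2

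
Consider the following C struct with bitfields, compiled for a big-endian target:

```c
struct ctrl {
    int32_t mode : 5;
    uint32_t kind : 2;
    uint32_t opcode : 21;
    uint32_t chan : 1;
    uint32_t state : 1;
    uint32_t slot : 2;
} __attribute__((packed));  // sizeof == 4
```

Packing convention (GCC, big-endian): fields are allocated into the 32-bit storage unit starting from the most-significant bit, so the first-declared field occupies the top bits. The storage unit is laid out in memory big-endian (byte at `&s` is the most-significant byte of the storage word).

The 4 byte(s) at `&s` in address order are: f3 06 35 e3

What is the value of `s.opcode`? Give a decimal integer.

1074014

[0]=0xf3 [1]=0x06 [2]=0x35 [3]=0xe3 (big-endian) → word 0xf30635e3
mode [27+:5] = (word>>27) & 0x1f = 30
kind [25+:2] = (word>>25) & 0x3 = 1
opcode [4+:21] = (word>>4) & 0x1fffff = 1074014  ←
chan [3+:1] = (word>>3) & 0x1 = 0
state [2+:1] = (word>>2) & 0x1 = 0
slot [0+:2] = (word>>0) & 0x3 = 3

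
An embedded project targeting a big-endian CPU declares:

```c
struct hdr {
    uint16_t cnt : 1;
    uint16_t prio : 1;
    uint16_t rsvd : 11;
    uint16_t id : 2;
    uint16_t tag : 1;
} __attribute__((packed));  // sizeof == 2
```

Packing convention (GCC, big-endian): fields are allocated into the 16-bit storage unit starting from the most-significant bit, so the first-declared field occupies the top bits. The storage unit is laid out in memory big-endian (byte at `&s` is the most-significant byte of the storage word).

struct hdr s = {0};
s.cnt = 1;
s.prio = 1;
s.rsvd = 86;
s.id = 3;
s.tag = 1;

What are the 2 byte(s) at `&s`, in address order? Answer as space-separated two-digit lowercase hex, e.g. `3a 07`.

[15+:1] cnt=1 & 0x1 = 0x1; word=0x8000
[14+:1] prio=1 & 0x1 = 0x1; word=0xc000
[3+:11] rsvd=86 & 0x7ff = 0x56; word=0xc2b0
[1+:2] id=3 & 0x3 = 0x3; word=0xc2b6
[0+:1] tag=1 & 0x1 = 0x1; word=0xc2b7
word = 0xc2b7 → big-endian bytes:
  [0]=0xc2  [1]=0xb7

c2 b7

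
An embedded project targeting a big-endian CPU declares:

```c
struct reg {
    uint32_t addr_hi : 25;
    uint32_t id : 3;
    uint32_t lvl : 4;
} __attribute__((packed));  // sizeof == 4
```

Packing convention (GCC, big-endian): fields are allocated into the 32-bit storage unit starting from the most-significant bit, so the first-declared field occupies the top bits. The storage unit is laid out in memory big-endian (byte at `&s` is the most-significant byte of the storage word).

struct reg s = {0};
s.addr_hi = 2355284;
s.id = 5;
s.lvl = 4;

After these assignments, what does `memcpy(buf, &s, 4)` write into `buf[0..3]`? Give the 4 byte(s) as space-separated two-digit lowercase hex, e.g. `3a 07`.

11 f8 2a 54

[7+:25] addr_hi=2355284 & 0x1ffffff = 0x23f054; word=0x11f82a00
[4+:3] id=5 & 0x7 = 0x5; word=0x11f82a50
[0+:4] lvl=4 & 0xf = 0x4; word=0x11f82a54
word = 0x11f82a54 → big-endian bytes:
  [0]=0x11  [1]=0xf8  [2]=0x2a  [3]=0x54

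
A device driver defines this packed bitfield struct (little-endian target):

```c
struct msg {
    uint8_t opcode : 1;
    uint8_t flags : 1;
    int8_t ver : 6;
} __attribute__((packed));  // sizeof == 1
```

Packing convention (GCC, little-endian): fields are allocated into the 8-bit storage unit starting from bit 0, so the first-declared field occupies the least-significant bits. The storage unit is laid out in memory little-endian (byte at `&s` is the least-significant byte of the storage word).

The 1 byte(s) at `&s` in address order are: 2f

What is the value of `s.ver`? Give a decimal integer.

11

[0]=0x2f (little-endian) → word 0x2f
opcode [0+:1] = (word>>0) & 0x1 = 1
flags [1+:1] = (word>>1) & 0x1 = 1
ver [2+:6] = (word>>2) & 0x3f = 11  ←
ver signed 6b, MSB=0: value = 11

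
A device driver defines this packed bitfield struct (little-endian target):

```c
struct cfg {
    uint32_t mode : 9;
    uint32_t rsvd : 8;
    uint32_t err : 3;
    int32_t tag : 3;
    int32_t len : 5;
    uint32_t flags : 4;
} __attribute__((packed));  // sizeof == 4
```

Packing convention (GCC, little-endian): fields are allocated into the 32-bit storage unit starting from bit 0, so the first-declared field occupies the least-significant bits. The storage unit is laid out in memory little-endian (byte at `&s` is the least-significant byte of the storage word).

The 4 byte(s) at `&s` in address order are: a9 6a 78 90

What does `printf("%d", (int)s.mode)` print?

169

[0]=0xa9 [1]=0x6a [2]=0x78 [3]=0x90 (little-endian) → word 0x90786aa9
mode:9 @ bit 0 → (0x90786aa9>>0)&0x1ff = 0xa9  ←
rsvd:8 @ bit 9 → (0x90786aa9>>9)&0xff = 0x35
err:3 @ bit 17 → (0x90786aa9>>17)&0x7 = 0x4
tag:3 @ bit 20 → (0x90786aa9>>20)&0x7 = 0x7
len:5 @ bit 23 → (0x90786aa9>>23)&0x1f = 0x0
flags:4 @ bit 28 → (0x90786aa9>>28)&0xf = 0x9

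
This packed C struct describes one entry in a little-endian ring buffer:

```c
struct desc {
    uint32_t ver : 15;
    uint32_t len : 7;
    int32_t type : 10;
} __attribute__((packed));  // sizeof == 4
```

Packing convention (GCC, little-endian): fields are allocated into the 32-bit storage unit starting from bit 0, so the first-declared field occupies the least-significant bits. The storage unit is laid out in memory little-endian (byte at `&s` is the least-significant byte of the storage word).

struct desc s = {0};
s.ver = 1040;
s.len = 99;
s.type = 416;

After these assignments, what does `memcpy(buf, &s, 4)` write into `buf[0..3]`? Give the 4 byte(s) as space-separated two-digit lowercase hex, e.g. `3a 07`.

ver (15b) val=1040 bits=0x410 at bit 0: 0x00000410
len (7b) val=99 bits=0x63 at bit 15: 0x00318410
type (10b) val=416 bits=0x1a0 at bit 22: 0x68318410
word = 0x68318410 → little-endian bytes:
  [0]=0x10  [1]=0x84  [2]=0x31  [3]=0x68

10 84 31 68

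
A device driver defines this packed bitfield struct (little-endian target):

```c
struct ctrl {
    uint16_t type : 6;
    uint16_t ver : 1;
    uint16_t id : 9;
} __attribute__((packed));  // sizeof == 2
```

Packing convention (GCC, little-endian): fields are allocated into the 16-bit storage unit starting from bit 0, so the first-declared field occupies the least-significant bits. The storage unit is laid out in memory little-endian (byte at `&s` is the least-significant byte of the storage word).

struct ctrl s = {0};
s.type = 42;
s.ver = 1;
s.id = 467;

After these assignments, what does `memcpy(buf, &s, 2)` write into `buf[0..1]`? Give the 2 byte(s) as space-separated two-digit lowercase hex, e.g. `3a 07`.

ea e9

[0+:6] type=42 & 0x3f = 0x2a; word=0x002a
[6+:1] ver=1 & 0x1 = 0x1; word=0x006a
[7+:9] id=467 & 0x1ff = 0x1d3; word=0xe9ea
word = 0xe9ea → little-endian bytes:
  [0]=0xea  [1]=0xe9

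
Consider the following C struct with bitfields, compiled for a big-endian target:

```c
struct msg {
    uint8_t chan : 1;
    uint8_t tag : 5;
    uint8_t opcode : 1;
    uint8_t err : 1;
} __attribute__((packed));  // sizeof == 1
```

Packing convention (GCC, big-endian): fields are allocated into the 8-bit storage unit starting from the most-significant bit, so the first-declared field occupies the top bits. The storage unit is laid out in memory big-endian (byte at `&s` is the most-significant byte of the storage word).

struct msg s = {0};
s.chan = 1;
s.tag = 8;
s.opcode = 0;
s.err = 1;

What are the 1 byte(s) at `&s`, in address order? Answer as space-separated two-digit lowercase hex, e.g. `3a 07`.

a1

[7+:1] chan=1 & 0x1 = 0x1; word=0x80
[2+:5] tag=8 & 0x1f = 0x8; word=0xa0
[1+:1] opcode=0 & 0x1 = 0x0; word=0xa0
[0+:1] err=1 & 0x1 = 0x1; word=0xa1
word = 0xa1 → big-endian bytes:
  [0]=0xa1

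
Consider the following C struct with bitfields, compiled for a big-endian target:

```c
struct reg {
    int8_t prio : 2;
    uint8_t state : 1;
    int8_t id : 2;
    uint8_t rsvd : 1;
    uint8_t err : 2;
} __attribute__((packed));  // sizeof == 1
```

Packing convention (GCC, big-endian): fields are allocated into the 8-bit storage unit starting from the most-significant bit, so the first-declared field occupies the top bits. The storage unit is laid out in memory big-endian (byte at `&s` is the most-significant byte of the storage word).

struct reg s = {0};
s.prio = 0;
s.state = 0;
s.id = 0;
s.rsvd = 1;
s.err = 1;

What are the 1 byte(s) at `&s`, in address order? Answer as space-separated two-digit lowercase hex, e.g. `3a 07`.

05

[6+:2] prio=0 & 0x3 = 0x0; word=0x00
[5+:1] state=0 & 0x1 = 0x0; word=0x00
[3+:2] id=0 & 0x3 = 0x0; word=0x00
[2+:1] rsvd=1 & 0x1 = 0x1; word=0x04
[0+:2] err=1 & 0x3 = 0x1; word=0x05
word = 0x05 → big-endian bytes:
  [0]=0x05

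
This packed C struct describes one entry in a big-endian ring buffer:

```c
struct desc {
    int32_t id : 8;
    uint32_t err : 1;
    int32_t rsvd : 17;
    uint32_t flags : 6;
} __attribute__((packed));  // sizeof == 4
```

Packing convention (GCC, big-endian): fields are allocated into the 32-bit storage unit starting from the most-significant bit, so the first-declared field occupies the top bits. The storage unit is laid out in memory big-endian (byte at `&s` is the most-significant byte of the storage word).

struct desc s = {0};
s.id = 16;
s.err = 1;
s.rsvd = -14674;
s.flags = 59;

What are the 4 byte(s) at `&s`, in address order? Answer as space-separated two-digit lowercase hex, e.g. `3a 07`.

10 f1 ab bb

id (8b) val=16 bits=0x10 at bit 24: 0x10000000
err (1b) val=1 bits=0x1 at bit 23: 0x10800000
rsvd (17b) val=-14674 bits=0x1c6ae at bit 6: 0x10f1ab80
flags (6b) val=59 bits=0x3b at bit 0: 0x10f1abbb
word = 0x10f1abbb → big-endian bytes:
  [0]=0x10  [1]=0xf1  [2]=0xab  [3]=0xbb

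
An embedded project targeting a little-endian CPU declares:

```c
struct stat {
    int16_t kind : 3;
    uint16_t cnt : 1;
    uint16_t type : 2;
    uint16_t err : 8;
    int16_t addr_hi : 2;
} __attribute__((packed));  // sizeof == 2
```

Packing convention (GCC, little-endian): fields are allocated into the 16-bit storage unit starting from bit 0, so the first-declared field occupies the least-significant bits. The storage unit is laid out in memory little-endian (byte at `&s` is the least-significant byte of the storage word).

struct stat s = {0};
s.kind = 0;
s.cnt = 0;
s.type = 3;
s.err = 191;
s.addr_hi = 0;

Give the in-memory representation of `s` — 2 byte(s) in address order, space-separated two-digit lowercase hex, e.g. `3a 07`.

kind:3 = 0 → 0x0 << 0 → word 0x0000
cnt:1 = 0 → 0x0 << 3 → word 0x0000
type:2 = 3 → 0x3 << 4 → word 0x0030
err:8 = 191 → 0xbf << 6 → word 0x2ff0
addr_hi:2 = 0 → 0x0 << 14 → word 0x2ff0
word = 0x2ff0 → little-endian bytes:
  [0]=0xf0  [1]=0x2f

f0 2f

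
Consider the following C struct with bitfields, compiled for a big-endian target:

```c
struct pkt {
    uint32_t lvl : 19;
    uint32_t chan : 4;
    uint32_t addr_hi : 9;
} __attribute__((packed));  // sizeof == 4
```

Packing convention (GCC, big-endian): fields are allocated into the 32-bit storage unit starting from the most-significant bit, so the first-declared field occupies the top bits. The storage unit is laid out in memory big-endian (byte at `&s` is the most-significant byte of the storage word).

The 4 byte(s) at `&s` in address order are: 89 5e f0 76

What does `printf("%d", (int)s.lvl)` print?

281335

[0]=0x89 [1]=0x5e [2]=0xf0 [3]=0x76 (big-endian) → word 0x895ef076
lvl [13+:19] = (word>>13) & 0x7ffff = 281335  ←
chan [9+:4] = (word>>9) & 0xf = 8
addr_hi [0+:9] = (word>>0) & 0x1ff = 118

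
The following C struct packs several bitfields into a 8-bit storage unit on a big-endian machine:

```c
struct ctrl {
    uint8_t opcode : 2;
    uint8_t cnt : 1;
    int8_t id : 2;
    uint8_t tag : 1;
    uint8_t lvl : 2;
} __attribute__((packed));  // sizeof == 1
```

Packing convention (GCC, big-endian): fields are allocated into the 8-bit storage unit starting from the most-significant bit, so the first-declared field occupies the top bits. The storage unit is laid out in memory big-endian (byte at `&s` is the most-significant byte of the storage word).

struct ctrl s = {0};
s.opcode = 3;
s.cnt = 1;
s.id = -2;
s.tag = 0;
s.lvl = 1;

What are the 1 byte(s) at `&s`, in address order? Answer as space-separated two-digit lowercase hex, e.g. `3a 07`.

f1

[6+:2] opcode=3 & 0x3 = 0x3; word=0xc0
[5+:1] cnt=1 & 0x1 = 0x1; word=0xe0
[3+:2] id=-2 & 0x3 = 0x2; word=0xf0
[2+:1] tag=0 & 0x1 = 0x0; word=0xf0
[0+:2] lvl=1 & 0x3 = 0x1; word=0xf1
word = 0xf1 → big-endian bytes:
  [0]=0xf1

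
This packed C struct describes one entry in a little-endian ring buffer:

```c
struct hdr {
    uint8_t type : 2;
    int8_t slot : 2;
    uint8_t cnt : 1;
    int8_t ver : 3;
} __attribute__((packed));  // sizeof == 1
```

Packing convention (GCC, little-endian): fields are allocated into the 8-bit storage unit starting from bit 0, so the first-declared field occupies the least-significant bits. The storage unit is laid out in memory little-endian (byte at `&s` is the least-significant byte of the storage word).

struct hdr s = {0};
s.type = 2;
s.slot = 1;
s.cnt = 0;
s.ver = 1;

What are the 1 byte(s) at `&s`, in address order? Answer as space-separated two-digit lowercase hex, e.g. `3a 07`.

26

type (2b) val=2 bits=0x2 at bit 0: 0x02
slot (2b) val=1 bits=0x1 at bit 2: 0x06
cnt (1b) val=0 bits=0x0 at bit 4: 0x06
ver (3b) val=1 bits=0x1 at bit 5: 0x26
word = 0x26 → little-endian bytes:
  [0]=0x26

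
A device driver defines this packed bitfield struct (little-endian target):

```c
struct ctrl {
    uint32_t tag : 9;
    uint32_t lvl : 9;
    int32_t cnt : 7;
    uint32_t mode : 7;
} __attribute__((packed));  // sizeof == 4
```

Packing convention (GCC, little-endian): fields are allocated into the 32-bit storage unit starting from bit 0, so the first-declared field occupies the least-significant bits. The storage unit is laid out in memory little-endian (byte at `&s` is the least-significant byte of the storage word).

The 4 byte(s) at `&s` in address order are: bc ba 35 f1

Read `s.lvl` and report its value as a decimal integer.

221

[0]=0xbc [1]=0xba [2]=0x35 [3]=0xf1 (little-endian) → word 0xf135babc
tag:9 @ bit 0 → (0xf135babc>>0)&0x1ff = 0xbc
lvl:9 @ bit 9 → (0xf135babc>>9)&0x1ff = 0xdd  ←
cnt:7 @ bit 18 → (0xf135babc>>18)&0x7f = 0x4d
mode:7 @ bit 25 → (0xf135babc>>25)&0x7f = 0x78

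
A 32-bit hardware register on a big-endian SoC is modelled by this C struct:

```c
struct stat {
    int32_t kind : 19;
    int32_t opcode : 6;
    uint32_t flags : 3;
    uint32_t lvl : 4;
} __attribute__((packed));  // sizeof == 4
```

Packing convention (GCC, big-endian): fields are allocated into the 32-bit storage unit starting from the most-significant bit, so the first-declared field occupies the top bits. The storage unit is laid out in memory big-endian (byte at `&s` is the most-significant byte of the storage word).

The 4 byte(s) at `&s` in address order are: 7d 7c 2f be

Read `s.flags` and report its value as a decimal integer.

[0]=0x7d [1]=0x7c [2]=0x2f [3]=0xbe (big-endian) → word 0x7d7c2fbe
kind:19 @ bit 13 → (0x7d7c2fbe>>13)&0x7ffff = 0x3ebe1
opcode:6 @ bit 7 → (0x7d7c2fbe>>7)&0x3f = 0x1f
flags:3 @ bit 4 → (0x7d7c2fbe>>4)&0x7 = 0x3  ←
lvl:4 @ bit 0 → (0x7d7c2fbe>>0)&0xf = 0xe

3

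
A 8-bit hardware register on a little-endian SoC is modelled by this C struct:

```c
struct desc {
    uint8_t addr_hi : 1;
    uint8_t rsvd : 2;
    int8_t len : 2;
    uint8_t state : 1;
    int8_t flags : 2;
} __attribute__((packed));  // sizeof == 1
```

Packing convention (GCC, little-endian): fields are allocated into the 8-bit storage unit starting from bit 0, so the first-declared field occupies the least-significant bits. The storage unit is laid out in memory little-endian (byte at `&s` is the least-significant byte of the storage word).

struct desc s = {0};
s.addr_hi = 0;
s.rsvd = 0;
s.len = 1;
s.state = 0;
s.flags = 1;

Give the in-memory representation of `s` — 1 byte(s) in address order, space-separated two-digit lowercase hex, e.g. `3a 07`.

48

addr_hi (1b) val=0 bits=0x0 at bit 0: 0x00
rsvd (2b) val=0 bits=0x0 at bit 1: 0x00
len (2b) val=1 bits=0x1 at bit 3: 0x08
state (1b) val=0 bits=0x0 at bit 5: 0x08
flags (2b) val=1 bits=0x1 at bit 6: 0x48
word = 0x48 → little-endian bytes:
  [0]=0x48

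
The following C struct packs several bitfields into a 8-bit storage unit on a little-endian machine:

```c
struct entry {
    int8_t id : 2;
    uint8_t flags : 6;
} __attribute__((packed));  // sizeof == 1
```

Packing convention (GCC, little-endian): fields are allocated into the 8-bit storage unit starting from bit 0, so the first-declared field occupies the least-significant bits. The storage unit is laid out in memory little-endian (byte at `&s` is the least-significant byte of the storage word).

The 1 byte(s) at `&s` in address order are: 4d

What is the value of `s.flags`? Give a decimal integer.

[0]=0x4d (little-endian) → word 0x4d
id:2 @ bit 0 → (0x4d>>0)&0x3 = 0x1
flags:6 @ bit 2 → (0x4d>>2)&0x3f = 0x13  ←

19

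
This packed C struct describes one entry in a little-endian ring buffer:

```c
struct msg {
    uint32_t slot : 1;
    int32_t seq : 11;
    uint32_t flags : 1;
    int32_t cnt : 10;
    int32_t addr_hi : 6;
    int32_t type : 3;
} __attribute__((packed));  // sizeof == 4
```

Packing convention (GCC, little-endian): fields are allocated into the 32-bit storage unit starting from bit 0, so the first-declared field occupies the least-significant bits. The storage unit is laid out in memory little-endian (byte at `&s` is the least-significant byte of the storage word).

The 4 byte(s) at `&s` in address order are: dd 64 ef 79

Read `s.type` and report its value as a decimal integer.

3

[0]=0xdd [1]=0x64 [2]=0xef [3]=0x79 (little-endian) → word 0x79ef64dd
slot:1 @ bit 0 → (0x79ef64dd>>0)&0x1 = 0x1
seq:11 @ bit 1 → (0x79ef64dd>>1)&0x7ff = 0x26e
flags:1 @ bit 12 → (0x79ef64dd>>12)&0x1 = 0x0
cnt:10 @ bit 13 → (0x79ef64dd>>13)&0x3ff = 0x37b
addr_hi:6 @ bit 23 → (0x79ef64dd>>23)&0x3f = 0x33
type:3 @ bit 29 → (0x79ef64dd>>29)&0x7 = 0x3  ←
type signed 3b, MSB=0: value = 3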